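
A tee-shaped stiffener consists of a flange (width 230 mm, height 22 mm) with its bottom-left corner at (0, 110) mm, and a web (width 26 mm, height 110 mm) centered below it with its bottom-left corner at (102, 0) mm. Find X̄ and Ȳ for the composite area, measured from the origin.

web: A = 26 × 110 = 2860.00, centroid at (115.00, 55.00).
flange: A = 230 × 22 = 5060.00, centroid at (115.00, 121.00).
ΣA = 7920.00 mm²
ΣAX̄ = (2860.00)(115.00) + (5060.00)(115.00) = 910800.00 mm³
ΣAȲ = (2860.00)(55.00) + (5060.00)(121.00) = 769560.00 mm³
X̄ = 910800.00 / 7920.00 = 115.00 mm
Ȳ = 769560.00 / 7920.00 = 97.17 mm

X̄ = 115.00 mm, Ȳ = 97.17 mm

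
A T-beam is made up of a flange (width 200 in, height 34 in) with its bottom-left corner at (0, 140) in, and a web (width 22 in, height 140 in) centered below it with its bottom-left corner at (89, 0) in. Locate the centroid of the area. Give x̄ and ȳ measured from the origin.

web: A = 22 × 140 = 3080.00, centroid at (100.00, 70.00).
flange: A = 200 × 34 = 6800.00, centroid at (100.00, 157.00).
ΣA = 9880.00 in², ΣAx̄ = 988000.00 in³, ΣAȳ = 1283200.00 in³.
x̄ = 988000.00/9880.00 = 100.00 in; ȳ = 1283200.00/9880.00 = 129.88 in.

x̄ = 100.00 in, ȳ = 129.88 in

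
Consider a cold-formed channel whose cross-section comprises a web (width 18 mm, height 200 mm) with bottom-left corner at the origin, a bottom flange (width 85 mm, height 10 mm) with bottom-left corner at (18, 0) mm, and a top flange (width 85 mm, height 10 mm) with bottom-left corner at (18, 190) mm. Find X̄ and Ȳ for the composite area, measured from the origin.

Part | A | x̄ᵢ | ȳᵢ | A·x̄ᵢ | A·ȳᵢ
web | 3600.00 | 9.00 | 100.00 | 32400.00 | 360000.00
bottom flange | 850.00 | 60.50 | 5.00 | 51425.00 | 4250.00
top flange | 850.00 | 60.50 | 195.00 | 51425.00 | 165750.00
Σ | 5300.00 |  |  | 135250.00 | 530000.00
X̄ = 135250.00 / 5300.00 = 25.52 mm
Ȳ = 530000.00 / 5300.00 = 100.00 mm

X̄ = 25.52 mm, Ȳ = 100.00 mm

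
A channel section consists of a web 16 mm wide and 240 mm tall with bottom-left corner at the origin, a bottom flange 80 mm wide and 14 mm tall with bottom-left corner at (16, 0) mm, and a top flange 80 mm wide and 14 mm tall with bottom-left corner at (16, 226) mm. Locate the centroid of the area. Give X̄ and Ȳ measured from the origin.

web: A = 16 × 240 = 3840.00, centroid at (8.00, 120.00).
bottom flange: A = 80 × 14 = 1120.00, centroid at (56.00, 7.00).
top flange: A = 80 × 14 = 1120.00, centroid at (56.00, 233.00).
ΣA = 6080.00 mm², ΣAX̄ = 156160.00 mm³, ΣAȲ = 729600.00 mm³.
X̄ = 156160.00/6080.00 = 25.68 mm; Ȳ = 729600.00/6080.00 = 120.00 mm.

X̄ = 25.68 mm, Ȳ = 120.00 mm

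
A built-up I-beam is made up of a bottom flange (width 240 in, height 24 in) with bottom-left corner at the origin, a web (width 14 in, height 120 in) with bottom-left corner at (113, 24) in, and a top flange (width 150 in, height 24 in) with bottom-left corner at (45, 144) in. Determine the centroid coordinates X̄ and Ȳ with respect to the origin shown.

Part | A | x̄ᵢ | ȳᵢ | A·x̄ᵢ | A·ȳᵢ
bottom flange | 5760.00 | 120.00 | 12.00 | 691200.00 | 69120.00
web | 1680.00 | 120.00 | 84.00 | 201600.00 | 141120.00
top flange | 3600.00 | 120.00 | 156.00 | 432000.00 | 561600.00
Σ | 11040.00 |  |  | 1324800.00 | 771840.00
X̄ = 1324800.00 / 11040.00 = 120.00 in
Ȳ = 771840.00 / 11040.00 = 69.91 in

X̄ = 120.00 in, Ȳ = 69.91 in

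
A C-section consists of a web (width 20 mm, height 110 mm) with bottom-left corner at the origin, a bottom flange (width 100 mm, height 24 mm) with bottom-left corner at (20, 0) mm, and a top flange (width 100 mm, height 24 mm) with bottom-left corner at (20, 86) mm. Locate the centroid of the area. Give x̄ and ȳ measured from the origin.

web: A = 20 × 110 = 2200.00, centroid at (10.00, 55.00).
bottom flange: A = 100 × 24 = 2400.00, centroid at (70.00, 12.00).
top flange: A = 100 × 24 = 2400.00, centroid at (70.00, 98.00).
ΣA = 7000.00 mm²
ΣAx̄ = (2200.00)(10.00) + (2400.00)(70.00) + (2400.00)(70.00) = 358000.00 mm³
ΣAȳ = (2200.00)(55.00) + (2400.00)(12.00) + (2400.00)(98.00) = 385000.00 mm³
x̄ = 358000.00 / 7000.00 = 51.14 mm
ȳ = 385000.00 / 7000.00 = 55.00 mm

x̄ = 51.14 mm, ȳ = 55.00 mm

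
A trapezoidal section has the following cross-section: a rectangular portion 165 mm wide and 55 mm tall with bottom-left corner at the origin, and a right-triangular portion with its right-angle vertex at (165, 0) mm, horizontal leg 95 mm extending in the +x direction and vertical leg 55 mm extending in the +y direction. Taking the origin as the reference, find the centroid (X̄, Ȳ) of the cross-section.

X̄ = 108.02 mm, Ȳ = 25.45 mm

rectangular portion: A = 165 × 55 = 9075.00, centroid at (82.50, 27.50).
triangular portion: A = ½·95·55 = 2612.50, centroid at (196.67, 18.33).
ΣA = 11687.50 mm²
ΣAX̄ = (9075.00)(82.50) + (2612.50)(196.67) = 1262479.17 mm³
ΣAȲ = (9075.00)(27.50) + (2612.50)(18.33) = 297458.33 mm³
X̄ = 1262479.17 / 11687.50 = 108.02 mm
Ȳ = 297458.33 / 11687.50 = 25.45 mm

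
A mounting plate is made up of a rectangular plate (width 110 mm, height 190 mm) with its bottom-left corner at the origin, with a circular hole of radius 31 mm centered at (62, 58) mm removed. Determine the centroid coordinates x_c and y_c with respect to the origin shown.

plate: A = 110 × 190 = 20900.00, centroid at (55.00, 95.00).
hole: A = −π·31² = -3019.07, centroid at (62.00, 58.00).
ΣA = 17880.93 mm²
ΣAx_c = (20900.00)(55.00) + (-3019.07)(62.00) = 962317.63 mm³
ΣAy_c = (20900.00)(95.00) + (-3019.07)(58.00) = 1810393.91 mm³
x_c = 962317.63 / 17880.93 = 53.82 mm
y_c = 1810393.91 / 17880.93 = 101.25 mm

x_c = 53.82 mm, y_c = 101.25 mm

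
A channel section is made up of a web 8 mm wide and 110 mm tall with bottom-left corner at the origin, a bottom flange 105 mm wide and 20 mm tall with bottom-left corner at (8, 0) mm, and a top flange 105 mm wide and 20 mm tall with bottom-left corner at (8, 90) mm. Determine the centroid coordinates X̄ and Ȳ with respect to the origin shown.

X̄ = 50.71 mm, Ȳ = 55.00 mm

web: A = 8 × 110 = 880.00, centroid at (4.00, 55.00).
bottom flange: A = 105 × 20 = 2100.00, centroid at (60.50, 10.00).
top flange: A = 105 × 20 = 2100.00, centroid at (60.50, 100.00).
ΣA = 5080.00 mm²
ΣAX̄ = (880.00)(4.00) + (2100.00)(60.50) + (2100.00)(60.50) = 257620.00 mm³
ΣAȲ = (880.00)(55.00) + (2100.00)(10.00) + (2100.00)(100.00) = 279400.00 mm³
X̄ = 257620.00 / 5080.00 = 50.71 mm
Ȳ = 279400.00 / 5080.00 = 55.00 mm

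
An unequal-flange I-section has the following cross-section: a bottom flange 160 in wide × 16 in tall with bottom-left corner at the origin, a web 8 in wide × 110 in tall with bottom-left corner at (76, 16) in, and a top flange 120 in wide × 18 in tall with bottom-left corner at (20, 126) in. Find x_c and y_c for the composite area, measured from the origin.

x_c = 80.00 in, y_c = 66.89 in

bottom flange: A = 160 × 16 = 2560.00, centroid at (80.00, 8.00).
web: A = 8 × 110 = 880.00, centroid at (80.00, 71.00).
top flange: A = 120 × 18 = 2160.00, centroid at (80.00, 135.00).
ΣA = 5600.00 in², ΣAx_c = 448000.00 in³, ΣAy_c = 374560.00 in³.
x_c = 448000.00/5600.00 = 80.00 in; y_c = 374560.00/5600.00 = 66.89 in.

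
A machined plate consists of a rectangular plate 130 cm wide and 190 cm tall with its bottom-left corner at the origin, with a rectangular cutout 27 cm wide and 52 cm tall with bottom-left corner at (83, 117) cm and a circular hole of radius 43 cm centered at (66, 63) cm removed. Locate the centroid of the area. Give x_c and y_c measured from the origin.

x_c = 62.14 cm, y_c = 101.78 cm

plate: A = 130 × 190 = 24700.00, centroid at (65.00, 95.00).
hole 1: A = −(27 × 52) = -1404.00, centroid at (96.50, 143.00).
hole 2: A = −π·43² = -5808.80, centroid at (66.00, 63.00).
ΣA = 17487.20 cm²
ΣAx_c = (24700.00)(65.00) + (-1404.00)(96.50) + (-5808.80)(66.00) = 1086632.88 cm³
ΣAy_c = (24700.00)(95.00) + (-1404.00)(143.00) + (-5808.80)(63.00) = 1779773.30 cm³
x_c = 1086632.88 / 17487.20 = 62.14 cm
y_c = 1779773.30 / 17487.20 = 101.78 cm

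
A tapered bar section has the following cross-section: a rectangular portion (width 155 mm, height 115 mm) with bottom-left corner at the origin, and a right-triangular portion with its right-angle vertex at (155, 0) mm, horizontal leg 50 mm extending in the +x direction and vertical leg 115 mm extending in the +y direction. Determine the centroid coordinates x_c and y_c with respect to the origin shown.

rectangular portion: A = 155 × 115 = 17825.00, centroid at (77.50, 57.50).
triangular portion: A = ½·50·115 = 2875.00, centroid at (171.67, 38.33).
ΣA = 20700.00 mm²
ΣAx_c = (17825.00)(77.50) + (2875.00)(171.67) = 1874979.17 mm³
ΣAy_c = (17825.00)(57.50) + (2875.00)(38.33) = 1135145.83 mm³
x_c = 1874979.17 / 20700.00 = 90.58 mm
y_c = 1135145.83 / 20700.00 = 54.84 mm

x_c = 90.58 mm, y_c = 54.84 mm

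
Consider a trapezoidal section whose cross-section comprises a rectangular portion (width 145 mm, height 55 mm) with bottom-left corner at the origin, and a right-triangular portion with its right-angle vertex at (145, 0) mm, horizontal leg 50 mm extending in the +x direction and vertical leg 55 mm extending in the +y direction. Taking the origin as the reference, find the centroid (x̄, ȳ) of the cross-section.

x̄ = 85.61 mm, ȳ = 26.15 mm

rectangular portion: A = 145 × 55 = 7975.00, centroid at (72.50, 27.50).
triangular portion: A = ½·50·55 = 1375.00, centroid at (161.67, 18.33).
ΣA = 9350.00 mm²
ΣAx̄ = (7975.00)(72.50) + (1375.00)(161.67) = 800479.17 mm³
ΣAȳ = (7975.00)(27.50) + (1375.00)(18.33) = 244520.83 mm³
x̄ = 800479.17 / 9350.00 = 85.61 mm
ȳ = 244520.83 / 9350.00 = 26.15 mm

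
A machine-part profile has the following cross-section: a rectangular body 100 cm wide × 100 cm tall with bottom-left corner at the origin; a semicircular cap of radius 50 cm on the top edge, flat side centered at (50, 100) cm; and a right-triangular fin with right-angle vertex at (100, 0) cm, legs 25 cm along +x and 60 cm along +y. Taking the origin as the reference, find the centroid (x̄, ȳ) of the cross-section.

x̄ = 52.98 cm, ȳ = 67.52 cm

Part | A | x̄ᵢ | ȳᵢ | A·x̄ᵢ | A·ȳᵢ
rectangular body | 10000.00 | 50.00 | 50.00 | 500000.00 | 500000.00
semicircular top | 3926.99 | 50.00 | 121.22 | 196349.54 | 476032.42
triangular fin | 750.00 | 108.33 | 20.00 | 81250.00 | 15000.00
Σ | 14676.99 |  |  | 777599.54 | 991032.42
x̄ = 777599.54 / 14676.99 = 52.98 cm
ȳ = 991032.42 / 14676.99 = 67.52 cm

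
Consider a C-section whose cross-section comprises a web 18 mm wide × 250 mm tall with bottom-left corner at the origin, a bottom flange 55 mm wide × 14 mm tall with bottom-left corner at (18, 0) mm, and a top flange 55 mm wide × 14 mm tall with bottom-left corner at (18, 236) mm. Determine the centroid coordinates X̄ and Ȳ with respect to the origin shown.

Part | A | x̄ᵢ | ȳᵢ | A·x̄ᵢ | A·ȳᵢ
web | 4500.00 | 9.00 | 125.00 | 40500.00 | 562500.00
bottom flange | 770.00 | 45.50 | 7.00 | 35035.00 | 5390.00
top flange | 770.00 | 45.50 | 243.00 | 35035.00 | 187110.00
Σ | 6040.00 |  |  | 110570.00 | 755000.00
X̄ = 110570.00 / 6040.00 = 18.31 mm
Ȳ = 755000.00 / 6040.00 = 125.00 mm

X̄ = 18.31 mm, Ȳ = 125.00 mm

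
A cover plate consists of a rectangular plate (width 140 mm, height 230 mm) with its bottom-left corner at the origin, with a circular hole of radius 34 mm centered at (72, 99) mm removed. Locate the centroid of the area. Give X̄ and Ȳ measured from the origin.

plate: A = 140 × 230 = 32200.00, centroid at (70.00, 115.00).
hole: A = −π·34² = -3631.68, centroid at (72.00, 99.00).
ΣA = 28568.32 mm²
ΣAX̄ = (32200.00)(70.00) + (-3631.68)(72.00) = 1992518.96 mm³
ΣAȲ = (32200.00)(115.00) + (-3631.68)(99.00) = 3343463.57 mm³
X̄ = 1992518.96 / 28568.32 = 69.75 mm
Ȳ = 3343463.57 / 28568.32 = 117.03 mm

X̄ = 69.75 mm, Ȳ = 117.03 mm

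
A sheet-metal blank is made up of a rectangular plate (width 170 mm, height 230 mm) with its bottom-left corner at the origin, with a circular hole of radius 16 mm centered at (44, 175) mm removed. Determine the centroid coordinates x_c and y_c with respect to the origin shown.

plate: A = 170 × 230 = 39100.00, centroid at (85.00, 115.00).
hole: A = −π·16² = -804.25, centroid at (44.00, 175.00).
ΣA = 38295.75 mm², ΣAx_c = 3288113.10 mm³, ΣAy_c = 4355756.65 mm³.
x_c = 3288113.10/38295.75 = 85.86 mm; y_c = 4355756.65/38295.75 = 113.74 mm.

x_c = 85.86 mm, y_c = 113.74 mm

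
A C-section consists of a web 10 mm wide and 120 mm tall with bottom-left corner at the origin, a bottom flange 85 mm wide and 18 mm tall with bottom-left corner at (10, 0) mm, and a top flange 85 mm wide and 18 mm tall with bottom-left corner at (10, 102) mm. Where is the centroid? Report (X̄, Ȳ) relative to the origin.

Part | A | x̄ᵢ | ȳᵢ | A·x̄ᵢ | A·ȳᵢ
web | 1200.00 | 5.00 | 60.00 | 6000.00 | 72000.00
bottom flange | 1530.00 | 52.50 | 9.00 | 80325.00 | 13770.00
top flange | 1530.00 | 52.50 | 111.00 | 80325.00 | 169830.00
Σ | 4260.00 |  |  | 166650.00 | 255600.00
X̄ = 166650.00 / 4260.00 = 39.12 mm
Ȳ = 255600.00 / 4260.00 = 60.00 mm

X̄ = 39.12 mm, Ȳ = 60.00 mm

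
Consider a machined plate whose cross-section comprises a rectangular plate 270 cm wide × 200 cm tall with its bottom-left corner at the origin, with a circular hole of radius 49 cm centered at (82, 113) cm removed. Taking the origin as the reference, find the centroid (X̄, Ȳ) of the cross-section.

plate: A = 270 × 200 = 54000.00, centroid at (135.00, 100.00).
hole: A = −π·49² = -7542.96, centroid at (82.00, 113.00).
ΣA = 46457.04 cm²
ΣAX̄ = (54000.00)(135.00) + (-7542.96)(82.00) = 6671476.96 cm³
ΣAȲ = (54000.00)(100.00) + (-7542.96)(113.00) = 4547645.07 cm³
X̄ = 6671476.96 / 46457.04 = 143.61 cm
Ȳ = 4547645.07 / 46457.04 = 97.89 cm

X̄ = 143.61 cm, Ȳ = 97.89 cm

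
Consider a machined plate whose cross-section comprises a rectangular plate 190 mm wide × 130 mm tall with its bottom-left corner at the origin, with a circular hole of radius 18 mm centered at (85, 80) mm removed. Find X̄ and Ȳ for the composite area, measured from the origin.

X̄ = 95.43 mm, Ȳ = 64.36 mm

Part | A | x̄ᵢ | ȳᵢ | A·x̄ᵢ | A·ȳᵢ
plate | 24700.00 | 95.00 | 65.00 | 2346500.00 | 1605500.00
hole | -1017.88 | 85.00 | 80.00 | -86519.46 | -81430.08
Σ | 23682.12 |  |  | 2259980.54 | 1524069.92
X̄ = 2259980.54 / 23682.12 = 95.43 mm
Ȳ = 1524069.92 / 23682.12 = 64.36 mm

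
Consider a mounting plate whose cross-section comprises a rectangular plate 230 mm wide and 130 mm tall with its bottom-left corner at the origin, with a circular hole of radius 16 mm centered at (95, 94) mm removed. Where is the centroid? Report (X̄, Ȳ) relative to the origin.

plate: A = 230 × 130 = 29900.00, centroid at (115.00, 65.00).
hole: A = −π·16² = -804.25, centroid at (95.00, 94.00).
ΣA = 29095.75 mm², ΣAX̄ = 3362096.47 mm³, ΣAȲ = 1867900.71 mm³.
X̄ = 3362096.47/29095.75 = 115.55 mm; Ȳ = 1867900.71/29095.75 = 64.20 mm.

X̄ = 115.55 mm, Ȳ = 64.20 mm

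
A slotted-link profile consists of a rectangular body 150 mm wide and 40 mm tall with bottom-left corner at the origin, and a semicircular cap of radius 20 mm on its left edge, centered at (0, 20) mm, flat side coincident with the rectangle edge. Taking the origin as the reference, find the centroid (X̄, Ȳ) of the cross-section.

Part | A | x̄ᵢ | ȳᵢ | A·x̄ᵢ | A·ȳᵢ
rectangular body | 6000.00 | 75.00 | 20.00 | 450000.00 | 120000.00
semicircular end | 628.32 | -8.49 | 20.00 | -5333.33 | 12566.37
Σ | 6628.32 |  |  | 444666.67 | 132566.37
X̄ = 444666.67 / 6628.32 = 67.09 mm
Ȳ = 132566.37 / 6628.32 = 20.00 mm

X̄ = 67.09 mm, Ȳ = 20.00 mm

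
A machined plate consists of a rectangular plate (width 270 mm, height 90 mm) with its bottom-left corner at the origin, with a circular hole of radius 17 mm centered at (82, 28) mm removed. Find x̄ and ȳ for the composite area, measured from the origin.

plate: A = 270 × 90 = 24300.00, centroid at (135.00, 45.00).
hole: A = −π·17² = -907.92, centroid at (82.00, 28.00).
ΣA = 23392.08 mm²
ΣAx̄ = (24300.00)(135.00) + (-907.92)(82.00) = 3206050.54 mm³
ΣAȳ = (24300.00)(45.00) + (-907.92)(28.00) = 1068078.23 mm³
x̄ = 3206050.54 / 23392.08 = 137.06 mm
ȳ = 1068078.23 / 23392.08 = 45.66 mm

x̄ = 137.06 mm, ȳ = 45.66 mm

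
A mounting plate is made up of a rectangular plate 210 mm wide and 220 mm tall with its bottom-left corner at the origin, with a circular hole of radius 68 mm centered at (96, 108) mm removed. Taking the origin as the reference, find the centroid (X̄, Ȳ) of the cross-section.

plate: A = 210 × 220 = 46200.00, centroid at (105.00, 110.00).
hole: A = −π·68² = -14526.72, centroid at (96.00, 108.00).
ΣA = 31673.28 mm², ΣAX̄ = 3456434.45 mm³, ΣAȲ = 3513113.76 mm³.
X̄ = 3456434.45/31673.28 = 109.13 mm; Ȳ = 3513113.76/31673.28 = 110.92 mm.

X̄ = 109.13 mm, Ȳ = 110.92 mm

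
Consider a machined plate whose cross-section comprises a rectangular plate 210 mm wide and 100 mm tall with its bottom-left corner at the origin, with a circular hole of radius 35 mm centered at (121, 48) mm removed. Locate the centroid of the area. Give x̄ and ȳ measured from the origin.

x̄ = 101.41 mm, ȳ = 50.45 mm

plate: A = 210 × 100 = 21000.00, centroid at (105.00, 50.00).
hole: A = −π·35² = -3848.45, centroid at (121.00, 48.00).
ΣA = 17151.55 mm²
ΣAx̄ = (21000.00)(105.00) + (-3848.45)(121.00) = 1739337.43 mm³
ΣAȳ = (21000.00)(50.00) + (-3848.45)(48.00) = 865274.35 mm³
x̄ = 1739337.43 / 17151.55 = 101.41 mm
ȳ = 865274.35 / 17151.55 = 50.45 mm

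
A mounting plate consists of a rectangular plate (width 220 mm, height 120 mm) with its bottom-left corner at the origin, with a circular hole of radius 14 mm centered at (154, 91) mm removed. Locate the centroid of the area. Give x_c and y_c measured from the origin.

Part | A | x̄ᵢ | ȳᵢ | A·x̄ᵢ | A·ȳᵢ
plate | 26400.00 | 110.00 | 60.00 | 2904000.00 | 1584000.00
hole | -615.75 | 154.00 | 91.00 | -94825.83 | -56033.45
Σ | 25784.25 |  |  | 2809174.17 | 1527966.55
x_c = 2809174.17 / 25784.25 = 108.95 mm
y_c = 1527966.55 / 25784.25 = 59.26 mm

x_c = 108.95 mm, y_c = 59.26 mm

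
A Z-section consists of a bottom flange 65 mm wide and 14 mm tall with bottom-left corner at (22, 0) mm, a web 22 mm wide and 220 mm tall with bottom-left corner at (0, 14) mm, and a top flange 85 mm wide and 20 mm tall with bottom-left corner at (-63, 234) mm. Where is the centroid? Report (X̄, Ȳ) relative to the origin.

X̄ = 9.13 mm, Ȳ = 137.09 mm

Part | A | x̄ᵢ | ȳᵢ | A·x̄ᵢ | A·ȳᵢ
bottom flange | 910.00 | 54.50 | 7.00 | 49595.00 | 6370.00
web | 4840.00 | 11.00 | 124.00 | 53240.00 | 600160.00
top flange | 1700.00 | -20.50 | 244.00 | -34850.00 | 414800.00
Σ | 7450.00 |  |  | 67985.00 | 1021330.00
X̄ = 67985.00 / 7450.00 = 9.13 mm
Ȳ = 1021330.00 / 7450.00 = 137.09 mm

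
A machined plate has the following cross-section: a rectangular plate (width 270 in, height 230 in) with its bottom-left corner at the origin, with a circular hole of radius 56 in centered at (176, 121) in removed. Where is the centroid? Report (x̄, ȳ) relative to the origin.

Part | A | x̄ᵢ | ȳᵢ | A·x̄ᵢ | A·ȳᵢ
plate | 62100.00 | 135.00 | 115.00 | 8383500.00 | 7141500.00
hole | -9852.03 | 176.00 | 121.00 | -1733958.08 | -1192096.18
Σ | 52247.97 |  |  | 6649541.92 | 5949403.82
x̄ = 6649541.92 / 52247.97 = 127.27 in
ȳ = 5949403.82 / 52247.97 = 113.87 in

x̄ = 127.27 in, ȳ = 113.87 in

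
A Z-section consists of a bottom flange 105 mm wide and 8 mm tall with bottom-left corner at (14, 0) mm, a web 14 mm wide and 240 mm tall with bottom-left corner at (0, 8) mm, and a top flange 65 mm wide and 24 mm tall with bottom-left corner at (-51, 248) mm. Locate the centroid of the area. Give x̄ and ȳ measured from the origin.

x̄ = 8.77 mm, ȳ = 145.67 mm

Part | A | x̄ᵢ | ȳᵢ | A·x̄ᵢ | A·ȳᵢ
bottom flange | 840.00 | 66.50 | 4.00 | 55860.00 | 3360.00
web | 3360.00 | 7.00 | 128.00 | 23520.00 | 430080.00
top flange | 1560.00 | -18.50 | 260.00 | -28860.00 | 405600.00
Σ | 5760.00 |  |  | 50520.00 | 839040.00
x̄ = 50520.00 / 5760.00 = 8.77 mm
ȳ = 839040.00 / 5760.00 = 145.67 mm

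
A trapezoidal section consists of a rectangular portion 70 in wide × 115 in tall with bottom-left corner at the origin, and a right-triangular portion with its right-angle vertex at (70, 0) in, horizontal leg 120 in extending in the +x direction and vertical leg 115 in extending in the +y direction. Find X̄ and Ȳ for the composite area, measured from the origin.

rectangular portion: A = 70 × 115 = 8050.00, centroid at (35.00, 57.50).
triangular portion: A = ½·120·115 = 6900.00, centroid at (110.00, 38.33).
ΣA = 14950.00 in²
ΣAX̄ = (8050.00)(35.00) + (6900.00)(110.00) = 1040750.00 in³
ΣAȲ = (8050.00)(57.50) + (6900.00)(38.33) = 727375.00 in³
X̄ = 1040750.00 / 14950.00 = 69.62 in
Ȳ = 727375.00 / 14950.00 = 48.65 in

X̄ = 69.62 in, Ȳ = 48.65 in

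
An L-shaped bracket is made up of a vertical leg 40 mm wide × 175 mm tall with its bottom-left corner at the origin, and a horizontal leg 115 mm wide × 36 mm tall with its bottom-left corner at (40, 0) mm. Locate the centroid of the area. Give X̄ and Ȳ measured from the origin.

vertical leg: A = 40 × 175 = 7000.00, centroid at (20.00, 87.50).
horizontal leg: A = 115 × 36 = 4140.00, centroid at (97.50, 18.00).
ΣA = 11140.00 mm²
ΣAX̄ = (7000.00)(20.00) + (4140.00)(97.50) = 543650.00 mm³
ΣAȲ = (7000.00)(87.50) + (4140.00)(18.00) = 687020.00 mm³
X̄ = 543650.00 / 11140.00 = 48.80 mm
Ȳ = 687020.00 / 11140.00 = 61.67 mm

X̄ = 48.80 mm, Ȳ = 61.67 mm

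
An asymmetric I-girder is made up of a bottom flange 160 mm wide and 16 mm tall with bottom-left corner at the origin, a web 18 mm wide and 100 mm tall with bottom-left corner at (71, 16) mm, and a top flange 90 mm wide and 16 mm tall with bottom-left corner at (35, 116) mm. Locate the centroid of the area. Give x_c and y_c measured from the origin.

x_c = 80.00 mm, y_c = 54.80 mm

Part | A | x̄ᵢ | ȳᵢ | A·x̄ᵢ | A·ȳᵢ
bottom flange | 2560.00 | 80.00 | 8.00 | 204800.00 | 20480.00
web | 1800.00 | 80.00 | 66.00 | 144000.00 | 118800.00
top flange | 1440.00 | 80.00 | 124.00 | 115200.00 | 178560.00
Σ | 5800.00 |  |  | 464000.00 | 317840.00
x_c = 464000.00 / 5800.00 = 80.00 mm
y_c = 317840.00 / 5800.00 = 54.80 mm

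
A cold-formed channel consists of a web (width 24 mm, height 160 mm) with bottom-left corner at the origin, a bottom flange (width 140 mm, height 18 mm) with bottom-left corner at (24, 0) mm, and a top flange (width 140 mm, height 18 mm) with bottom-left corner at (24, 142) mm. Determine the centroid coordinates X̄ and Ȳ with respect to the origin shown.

web: A = 24 × 160 = 3840.00, centroid at (12.00, 80.00).
bottom flange: A = 140 × 18 = 2520.00, centroid at (94.00, 9.00).
top flange: A = 140 × 18 = 2520.00, centroid at (94.00, 151.00).
ΣA = 8880.00 mm², ΣAX̄ = 519840.00 mm³, ΣAȲ = 710400.00 mm³.
X̄ = 519840.00/8880.00 = 58.54 mm; Ȳ = 710400.00/8880.00 = 80.00 mm.

X̄ = 58.54 mm, Ȳ = 80.00 mm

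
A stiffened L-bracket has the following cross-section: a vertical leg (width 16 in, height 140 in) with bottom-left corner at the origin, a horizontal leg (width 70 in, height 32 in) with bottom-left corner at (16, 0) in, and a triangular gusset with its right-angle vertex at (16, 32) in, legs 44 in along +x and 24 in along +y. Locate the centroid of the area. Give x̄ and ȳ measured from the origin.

Part | A | x̄ᵢ | ȳᵢ | A·x̄ᵢ | A·ȳᵢ
vertical leg | 2240.00 | 8.00 | 70.00 | 17920.00 | 156800.00
horizontal leg | 2240.00 | 51.00 | 16.00 | 114240.00 | 35840.00
gusset | 528.00 | 30.67 | 40.00 | 16192.00 | 21120.00
Σ | 5008.00 |  |  | 148352.00 | 213760.00
x̄ = 148352.00 / 5008.00 = 29.62 in
ȳ = 213760.00 / 5008.00 = 42.68 in

x̄ = 29.62 in, ȳ = 42.68 in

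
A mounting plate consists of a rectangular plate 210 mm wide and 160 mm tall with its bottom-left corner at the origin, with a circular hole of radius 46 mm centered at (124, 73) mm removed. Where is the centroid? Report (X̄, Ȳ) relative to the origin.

X̄ = 100.31 mm, Ȳ = 81.73 mm

plate: A = 210 × 160 = 33600.00, centroid at (105.00, 80.00).
hole: A = −π·46² = -6647.61, centroid at (124.00, 73.00).
ΣA = 26952.39 mm²
ΣAX̄ = (33600.00)(105.00) + (-6647.61)(124.00) = 2703696.35 mm³
ΣAȲ = (33600.00)(80.00) + (-6647.61)(73.00) = 2202724.47 mm³
X̄ = 2703696.35 / 26952.39 = 100.31 mm
Ȳ = 2202724.47 / 26952.39 = 81.73 mm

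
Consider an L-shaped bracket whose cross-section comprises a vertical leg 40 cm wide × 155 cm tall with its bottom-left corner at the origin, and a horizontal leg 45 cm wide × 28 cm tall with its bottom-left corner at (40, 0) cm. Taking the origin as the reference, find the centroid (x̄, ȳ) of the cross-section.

x̄ = 27.18 cm, ȳ = 66.77 cm

vertical leg: A = 40 × 155 = 6200.00, centroid at (20.00, 77.50).
horizontal leg: A = 45 × 28 = 1260.00, centroid at (62.50, 14.00).
ΣA = 7460.00 cm²
ΣAx̄ = (6200.00)(20.00) + (1260.00)(62.50) = 202750.00 cm³
ΣAȳ = (6200.00)(77.50) + (1260.00)(14.00) = 498140.00 cm³
x̄ = 202750.00 / 7460.00 = 27.18 cm
ȳ = 498140.00 / 7460.00 = 66.77 cm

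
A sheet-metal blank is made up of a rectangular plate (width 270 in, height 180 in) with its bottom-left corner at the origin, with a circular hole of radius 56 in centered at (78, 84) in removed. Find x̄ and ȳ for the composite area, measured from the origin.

x̄ = 149.49 in, ȳ = 91.53 in

Part | A | x̄ᵢ | ȳᵢ | A·x̄ᵢ | A·ȳᵢ
plate | 48600.00 | 135.00 | 90.00 | 6561000.00 | 4374000.00
hole | -9852.03 | 78.00 | 84.00 | -768458.70 | -827570.90
Σ | 38747.97 |  |  | 5792541.30 | 3546429.10
x̄ = 5792541.30 / 38747.97 = 149.49 in
ȳ = 3546429.10 / 38747.97 = 91.53 in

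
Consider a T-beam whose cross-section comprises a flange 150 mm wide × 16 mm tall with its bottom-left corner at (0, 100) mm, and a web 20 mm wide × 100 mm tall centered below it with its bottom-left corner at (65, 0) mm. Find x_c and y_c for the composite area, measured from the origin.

Part | A | x̄ᵢ | ȳᵢ | A·x̄ᵢ | A·ȳᵢ
web | 2000.00 | 75.00 | 50.00 | 150000.00 | 100000.00
flange | 2400.00 | 75.00 | 108.00 | 180000.00 | 259200.00
Σ | 4400.00 |  |  | 330000.00 | 359200.00
x_c = 330000.00 / 4400.00 = 75.00 mm
y_c = 359200.00 / 4400.00 = 81.64 mm

x_c = 75.00 mm, y_c = 81.64 mm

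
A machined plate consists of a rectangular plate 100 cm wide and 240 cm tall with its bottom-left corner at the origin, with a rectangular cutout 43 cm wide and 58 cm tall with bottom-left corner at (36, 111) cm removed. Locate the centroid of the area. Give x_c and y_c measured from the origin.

Part | A | x̄ᵢ | ȳᵢ | A·x̄ᵢ | A·ȳᵢ
plate | 24000.00 | 50.00 | 120.00 | 1200000.00 | 2880000.00
hole | -2494.00 | 57.50 | 140.00 | -143405.00 | -349160.00
Σ | 21506.00 |  |  | 1056595.00 | 2530840.00
x_c = 1056595.00 / 21506.00 = 49.13 cm
y_c = 2530840.00 / 21506.00 = 117.68 cm

x_c = 49.13 cm, y_c = 117.68 cm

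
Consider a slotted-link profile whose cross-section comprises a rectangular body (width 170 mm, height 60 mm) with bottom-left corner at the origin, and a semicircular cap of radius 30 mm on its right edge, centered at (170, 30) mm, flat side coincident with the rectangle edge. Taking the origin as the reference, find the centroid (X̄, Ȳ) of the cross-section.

X̄ = 96.90 mm, Ȳ = 30.00 mm

rectangular body: A = 170 × 60 = 10200.00, centroid at (85.00, 30.00).
semicircular end: A = ½π·30² = 1413.72, centroid at (182.73, 30.00).
ΣA = 11613.72 mm², ΣAX̄ = 1125331.84 mm³, ΣAȲ = 348411.50 mm³.
X̄ = 1125331.84/11613.72 = 96.90 mm; Ȳ = 348411.50/11613.72 = 30.00 mm.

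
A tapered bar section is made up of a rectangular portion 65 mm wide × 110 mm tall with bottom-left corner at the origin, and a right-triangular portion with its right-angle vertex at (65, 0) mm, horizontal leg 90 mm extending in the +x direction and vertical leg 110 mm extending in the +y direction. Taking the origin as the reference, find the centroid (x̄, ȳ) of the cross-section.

rectangular portion: A = 65 × 110 = 7150.00, centroid at (32.50, 55.00).
triangular portion: A = ½·90·110 = 4950.00, centroid at (95.00, 36.67).
ΣA = 12100.00 mm²
ΣAx̄ = (7150.00)(32.50) + (4950.00)(95.00) = 702625.00 mm³
ΣAȳ = (7150.00)(55.00) + (4950.00)(36.67) = 574750.00 mm³
x̄ = 702625.00 / 12100.00 = 58.07 mm
ȳ = 574750.00 / 12100.00 = 47.50 mm

x̄ = 58.07 mm, ȳ = 47.50 mm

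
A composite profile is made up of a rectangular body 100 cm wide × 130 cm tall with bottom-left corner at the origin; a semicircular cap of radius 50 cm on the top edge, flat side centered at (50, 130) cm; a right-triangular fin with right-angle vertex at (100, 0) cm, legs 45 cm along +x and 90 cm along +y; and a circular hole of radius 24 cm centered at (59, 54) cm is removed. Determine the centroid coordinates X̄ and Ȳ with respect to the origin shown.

X̄ = 56.73 cm, Ȳ = 81.78 cm

rectangular body: A = 100 × 130 = 13000.00, centroid at (50.00, 65.00).
semicircular top: A = ½π·50² = 3926.99, centroid at (50.00, 151.22).
triangular fin: A = ½·45·90 = 2025.00, centroid at (115.00, 30.00).
hole: A = −π·24² = -1809.56, centroid at (59.00, 54.00).
ΣA = 17142.43 cm², ΣAX̄ = 972460.66 cm³, ΣAȲ = 1401876.04 cm³.
X̄ = 972460.66/17142.43 = 56.73 cm; Ȳ = 1401876.04/17142.43 = 81.78 cm.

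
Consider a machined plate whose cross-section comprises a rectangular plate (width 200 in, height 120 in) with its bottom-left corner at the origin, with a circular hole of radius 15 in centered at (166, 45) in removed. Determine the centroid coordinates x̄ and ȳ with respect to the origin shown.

Part | A | x̄ᵢ | ȳᵢ | A·x̄ᵢ | A·ȳᵢ
plate | 24000.00 | 100.00 | 60.00 | 2400000.00 | 1440000.00
hole | -706.86 | 166.00 | 45.00 | -117338.49 | -31808.63
Σ | 23293.14 |  |  | 2282661.51 | 1408191.37
x̄ = 2282661.51 / 23293.14 = 98.00 in
ȳ = 1408191.37 / 23293.14 = 60.46 in

x̄ = 98.00 in, ȳ = 60.46 in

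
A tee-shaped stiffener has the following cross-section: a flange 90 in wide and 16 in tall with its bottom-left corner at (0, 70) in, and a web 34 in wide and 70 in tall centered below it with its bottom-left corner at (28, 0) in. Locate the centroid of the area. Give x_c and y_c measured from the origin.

Part | A | x̄ᵢ | ȳᵢ | A·x̄ᵢ | A·ȳᵢ
web | 2380.00 | 45.00 | 35.00 | 107100.00 | 83300.00
flange | 1440.00 | 45.00 | 78.00 | 64800.00 | 112320.00
Σ | 3820.00 |  |  | 171900.00 | 195620.00
x_c = 171900.00 / 3820.00 = 45.00 in
y_c = 195620.00 / 3820.00 = 51.21 in

x_c = 45.00 in, y_c = 51.21 in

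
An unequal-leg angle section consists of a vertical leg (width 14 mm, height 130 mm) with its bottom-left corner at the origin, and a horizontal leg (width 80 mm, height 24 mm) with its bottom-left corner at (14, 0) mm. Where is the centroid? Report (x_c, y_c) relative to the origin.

x_c = 31.13 mm, y_c = 37.79 mm

Part | A | x̄ᵢ | ȳᵢ | A·x̄ᵢ | A·ȳᵢ
vertical leg | 1820.00 | 7.00 | 65.00 | 12740.00 | 118300.00
horizontal leg | 1920.00 | 54.00 | 12.00 | 103680.00 | 23040.00
Σ | 3740.00 |  |  | 116420.00 | 141340.00
x_c = 116420.00 / 3740.00 = 31.13 mm
y_c = 141340.00 / 3740.00 = 37.79 mm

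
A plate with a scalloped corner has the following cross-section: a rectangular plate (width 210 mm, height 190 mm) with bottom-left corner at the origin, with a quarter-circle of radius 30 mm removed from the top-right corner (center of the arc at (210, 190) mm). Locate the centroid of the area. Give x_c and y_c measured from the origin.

plate: A = 210 × 190 = 39900.00, centroid at (105.00, 95.00).
removed quarter-circle: A = −¼π·30² = -706.86, centroid at (197.27, 177.27).
ΣA = 39193.14 mm²
ΣAx_c = (39900.00)(105.00) + (-706.86)(197.27) = 4050059.75 mm³
ΣAy_c = (39900.00)(95.00) + (-706.86)(177.27) = 3665196.91 mm³
x_c = 4050059.75 / 39193.14 = 103.34 mm
y_c = 3665196.91 / 39193.14 = 93.52 mm

x_c = 103.34 mm, y_c = 93.52 mm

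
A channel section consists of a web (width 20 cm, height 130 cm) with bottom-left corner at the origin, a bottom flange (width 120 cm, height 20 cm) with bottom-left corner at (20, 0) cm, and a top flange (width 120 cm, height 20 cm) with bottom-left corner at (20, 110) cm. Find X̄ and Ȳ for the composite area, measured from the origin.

X̄ = 55.41 cm, Ȳ = 65.00 cm

web: A = 20 × 130 = 2600.00, centroid at (10.00, 65.00).
bottom flange: A = 120 × 20 = 2400.00, centroid at (80.00, 10.00).
top flange: A = 120 × 20 = 2400.00, centroid at (80.00, 120.00).
ΣA = 7400.00 cm², ΣAX̄ = 410000.00 cm³, ΣAȲ = 481000.00 cm³.
X̄ = 410000.00/7400.00 = 55.41 cm; Ȳ = 481000.00/7400.00 = 65.00 cm.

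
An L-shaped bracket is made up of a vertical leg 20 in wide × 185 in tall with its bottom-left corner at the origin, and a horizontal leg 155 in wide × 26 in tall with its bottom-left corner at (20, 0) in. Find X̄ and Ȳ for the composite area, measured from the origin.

X̄ = 55.62 in, Ȳ = 51.05 in

vertical leg: A = 20 × 185 = 3700.00, centroid at (10.00, 92.50).
horizontal leg: A = 155 × 26 = 4030.00, centroid at (97.50, 13.00).
ΣA = 7730.00 in²
ΣAX̄ = (3700.00)(10.00) + (4030.00)(97.50) = 429925.00 in³
ΣAȲ = (3700.00)(92.50) + (4030.00)(13.00) = 394640.00 in³
X̄ = 429925.00 / 7730.00 = 55.62 in
Ȳ = 394640.00 / 7730.00 = 51.05 in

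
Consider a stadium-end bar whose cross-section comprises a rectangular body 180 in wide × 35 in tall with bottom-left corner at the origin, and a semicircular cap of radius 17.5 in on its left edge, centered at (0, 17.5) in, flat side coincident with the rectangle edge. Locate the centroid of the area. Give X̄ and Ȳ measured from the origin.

rectangular body: A = 180 × 35 = 6300.00, centroid at (90.00, 17.50).
semicircular end: A = ½π·17.5² = 481.06, centroid at (-7.43, 17.50).
ΣA = 6781.06 in², ΣAX̄ = 563427.08 in³, ΣAȲ = 118668.49 in³.
X̄ = 563427.08/6781.06 = 83.09 in; Ȳ = 118668.49/6781.06 = 17.50 in.

X̄ = 83.09 in, Ȳ = 17.50 in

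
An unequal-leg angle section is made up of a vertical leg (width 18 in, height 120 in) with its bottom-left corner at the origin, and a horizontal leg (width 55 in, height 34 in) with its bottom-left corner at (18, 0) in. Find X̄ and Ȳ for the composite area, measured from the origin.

vertical leg: A = 18 × 120 = 2160.00, centroid at (9.00, 60.00).
horizontal leg: A = 55 × 34 = 1870.00, centroid at (45.50, 17.00).
ΣA = 4030.00 in²
ΣAX̄ = (2160.00)(9.00) + (1870.00)(45.50) = 104525.00 in³
ΣAȲ = (2160.00)(60.00) + (1870.00)(17.00) = 161390.00 in³
X̄ = 104525.00 / 4030.00 = 25.94 in
Ȳ = 161390.00 / 4030.00 = 40.05 in

X̄ = 25.94 in, Ȳ = 40.05 in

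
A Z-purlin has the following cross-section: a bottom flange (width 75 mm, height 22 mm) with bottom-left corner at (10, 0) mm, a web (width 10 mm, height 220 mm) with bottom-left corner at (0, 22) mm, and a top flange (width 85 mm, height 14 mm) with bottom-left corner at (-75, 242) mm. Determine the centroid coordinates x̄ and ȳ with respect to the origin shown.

bottom flange: A = 75 × 22 = 1650.00, centroid at (47.50, 11.00).
web: A = 10 × 220 = 2200.00, centroid at (5.00, 132.00).
top flange: A = 85 × 14 = 1190.00, centroid at (-32.50, 249.00).
ΣA = 5040.00 mm²
ΣAx̄ = (1650.00)(47.50) + (2200.00)(5.00) + (1190.00)(-32.50) = 50700.00 mm³
ΣAȳ = (1650.00)(11.00) + (2200.00)(132.00) + (1190.00)(249.00) = 604860.00 mm³
x̄ = 50700.00 / 5040.00 = 10.06 mm
ȳ = 604860.00 / 5040.00 = 120.01 mm

x̄ = 10.06 mm, ȳ = 120.01 mm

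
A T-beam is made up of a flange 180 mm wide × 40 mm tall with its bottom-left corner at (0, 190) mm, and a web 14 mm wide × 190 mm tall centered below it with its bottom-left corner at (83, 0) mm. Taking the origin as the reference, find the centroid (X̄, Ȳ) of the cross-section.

X̄ = 90.00 mm, Ȳ = 178.98 mm

Part | A | x̄ᵢ | ȳᵢ | A·x̄ᵢ | A·ȳᵢ
web | 2660.00 | 90.00 | 95.00 | 239400.00 | 252700.00
flange | 7200.00 | 90.00 | 210.00 | 648000.00 | 1512000.00
Σ | 9860.00 |  |  | 887400.00 | 1764700.00
X̄ = 887400.00 / 9860.00 = 90.00 mm
Ȳ = 1764700.00 / 9860.00 = 178.98 mm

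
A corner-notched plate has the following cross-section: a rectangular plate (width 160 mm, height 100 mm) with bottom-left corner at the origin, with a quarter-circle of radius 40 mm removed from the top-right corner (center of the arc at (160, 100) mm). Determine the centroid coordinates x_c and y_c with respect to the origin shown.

x_c = 74.63 mm, y_c = 47.19 mm

Part | A | x̄ᵢ | ȳᵢ | A·x̄ᵢ | A·ȳᵢ
plate | 16000.00 | 80.00 | 50.00 | 1280000.00 | 800000.00
removed quarter-circle | -1256.64 | 143.02 | 83.02 | -179728.60 | -104330.37
Σ | 14743.36 |  |  | 1100271.40 | 695669.63
x_c = 1100271.40 / 14743.36 = 74.63 mm
y_c = 695669.63 / 14743.36 = 47.19 mm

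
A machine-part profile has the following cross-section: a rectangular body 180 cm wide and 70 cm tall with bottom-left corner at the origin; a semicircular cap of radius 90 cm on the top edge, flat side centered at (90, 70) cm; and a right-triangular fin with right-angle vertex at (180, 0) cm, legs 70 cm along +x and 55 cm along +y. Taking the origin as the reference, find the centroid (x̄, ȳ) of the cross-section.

x̄ = 98.01 cm, ȳ = 68.00 cm

rectangular body: A = 180 × 70 = 12600.00, centroid at (90.00, 35.00).
semicircular top: A = ½π·90² = 12723.45, centroid at (90.00, 108.20).
triangular fin: A = ½·70·55 = 1925.00, centroid at (203.33, 18.33).
ΣA = 27248.45 cm², ΣAx̄ = 2670527.19 cm³, ΣAȳ = 1852933.18 cm³.
x̄ = 2670527.19/27248.45 = 98.01 cm; ȳ = 1852933.18/27248.45 = 68.00 cm.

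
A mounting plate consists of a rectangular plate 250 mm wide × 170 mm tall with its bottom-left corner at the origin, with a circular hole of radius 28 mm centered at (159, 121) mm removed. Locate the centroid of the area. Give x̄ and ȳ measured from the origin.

x̄ = 122.91 mm, ȳ = 82.79 mm

Part | A | x̄ᵢ | ȳᵢ | A·x̄ᵢ | A·ȳᵢ
plate | 42500.00 | 125.00 | 85.00 | 5312500.00 | 3612500.00
hole | -2463.01 | 159.00 | 121.00 | -391618.37 | -298024.05
Σ | 40036.99 |  |  | 4920881.63 | 3314475.95
x̄ = 4920881.63 / 40036.99 = 122.91 mm
ȳ = 3314475.95 / 40036.99 = 82.79 mm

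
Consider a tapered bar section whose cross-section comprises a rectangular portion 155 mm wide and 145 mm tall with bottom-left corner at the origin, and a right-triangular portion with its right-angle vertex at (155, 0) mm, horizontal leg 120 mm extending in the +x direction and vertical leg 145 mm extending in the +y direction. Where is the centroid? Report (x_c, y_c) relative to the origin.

rectangular portion: A = 155 × 145 = 22475.00, centroid at (77.50, 72.50).
triangular portion: A = ½·120·145 = 8700.00, centroid at (195.00, 48.33).
ΣA = 31175.00 mm²
ΣAx_c = (22475.00)(77.50) + (8700.00)(195.00) = 3438312.50 mm³
ΣAy_c = (22475.00)(72.50) + (8700.00)(48.33) = 2049937.50 mm³
x_c = 3438312.50 / 31175.00 = 110.29 mm
y_c = 2049937.50 / 31175.00 = 65.76 mm

x_c = 110.29 mm, y_c = 65.76 mm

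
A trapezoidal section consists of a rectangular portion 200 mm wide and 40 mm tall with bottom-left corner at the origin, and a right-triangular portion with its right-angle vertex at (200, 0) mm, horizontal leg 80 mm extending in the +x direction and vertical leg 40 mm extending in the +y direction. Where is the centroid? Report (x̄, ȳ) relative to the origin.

rectangular portion: A = 200 × 40 = 8000.00, centroid at (100.00, 20.00).
triangular portion: A = ½·80·40 = 1600.00, centroid at (226.67, 13.33).
ΣA = 9600.00 mm², ΣAx̄ = 1162666.67 mm³, ΣAȳ = 181333.33 mm³.
x̄ = 1162666.67/9600.00 = 121.11 mm; ȳ = 181333.33/9600.00 = 18.89 mm.

x̄ = 121.11 mm, ȳ = 18.89 mm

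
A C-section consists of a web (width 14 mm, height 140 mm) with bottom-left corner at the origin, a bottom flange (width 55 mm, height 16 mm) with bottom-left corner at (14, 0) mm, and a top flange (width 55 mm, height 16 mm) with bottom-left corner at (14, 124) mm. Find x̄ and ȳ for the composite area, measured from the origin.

x̄ = 23.32 mm, ȳ = 70.00 mm

web: A = 14 × 140 = 1960.00, centroid at (7.00, 70.00).
bottom flange: A = 55 × 16 = 880.00, centroid at (41.50, 8.00).
top flange: A = 55 × 16 = 880.00, centroid at (41.50, 132.00).
ΣA = 3720.00 mm²
ΣAx̄ = (1960.00)(7.00) + (880.00)(41.50) + (880.00)(41.50) = 86760.00 mm³
ΣAȳ = (1960.00)(70.00) + (880.00)(8.00) + (880.00)(132.00) = 260400.00 mm³
x̄ = 86760.00 / 3720.00 = 23.32 mm
ȳ = 260400.00 / 3720.00 = 70.00 mm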